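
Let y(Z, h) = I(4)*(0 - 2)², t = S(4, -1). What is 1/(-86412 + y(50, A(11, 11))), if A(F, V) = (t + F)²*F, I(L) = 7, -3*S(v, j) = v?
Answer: -1/86384 ≈ -1.1576e-5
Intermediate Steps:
S(v, j) = -v/3
t = -4/3 (t = -⅓*4 = -4/3 ≈ -1.3333)
A(F, V) = F*(-4/3 + F)² (A(F, V) = (-4/3 + F)²*F = F*(-4/3 + F)²)
y(Z, h) = 28 (y(Z, h) = 7*(0 - 2)² = 7*(-2)² = 7*4 = 28)
1/(-86412 + y(50, A(11, 11))) = 1/(-86412 + 28) = 1/(-86384) = -1/86384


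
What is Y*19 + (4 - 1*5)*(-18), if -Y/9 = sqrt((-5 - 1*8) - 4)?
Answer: 18 - 171*I*sqrt(17) ≈ 18.0 - 705.05*I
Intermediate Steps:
Y = -9*I*sqrt(17) (Y = -9*sqrt((-5 - 1*8) - 4) = -9*sqrt((-5 - 8) - 4) = -9*sqrt(-13 - 4) = -9*I*sqrt(17) ≈ -37.108*I)
Y*19 + (4 - 1*5)*(-18) = -9*I*sqrt(17)*19 + (4 - 1*5)*(-18) = -171*I*sqrt(17) + (4 - 5)*(-18) = -171*I*sqrt(17) - 1*(-18) = -171*I*sqrt(17) + 18 = 18 - 171*I*sqrt(17)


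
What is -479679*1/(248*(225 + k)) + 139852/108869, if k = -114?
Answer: -16124109065/998981944 ≈ -16.141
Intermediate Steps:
-479679*1/(248*(225 + k)) + 139852/108869 = -479679*1/(248*(225 - 114)) + 139852/108869 = -479679/(111*248) + 139852*(1/108869) = -479679/27528 + 139852/108869 = -479679*1/27528 + 139852/108869 = -159893/9176 + 139852/108869 = -16124109065/998981944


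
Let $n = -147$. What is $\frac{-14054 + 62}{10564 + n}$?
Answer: $- \frac{1272}{947} \approx -1.3432$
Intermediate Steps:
$\frac{-14054 + 62}{10564 + n} = \frac{-14054 + 62}{10564 - 147} = - \frac{13992}{10417} = \left(-13992\right) \frac{1}{10417} = - \frac{1272}{947}$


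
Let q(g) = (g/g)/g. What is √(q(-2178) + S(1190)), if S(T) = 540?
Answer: √2352238/66 ≈ 23.238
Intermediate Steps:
q(g) = 1/g
√(q(-2178) + S(1190)) = √(1/(-2178) + 540) = √(-1/2178 + 540) = √(1176119/2178) = √2352238/66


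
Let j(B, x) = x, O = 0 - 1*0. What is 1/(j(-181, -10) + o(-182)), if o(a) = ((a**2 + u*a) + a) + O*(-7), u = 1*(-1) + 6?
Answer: 1/32022 ≈ 3.1229e-5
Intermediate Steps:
O = 0 (O = 0 + 0 = 0)
u = 5 (u = -1 + 6 = 5)
o(a) = a**2 + 6*a (o(a) = ((a**2 + 5*a) + a) + 0*(-7) = (a**2 + 6*a) + 0 = a**2 + 6*a)
1/(j(-181, -10) + o(-182)) = 1/(-10 - 182*(6 - 182)) = 1/(-10 - 182*(-176)) = 1/(-10 + 32032) = 1/32022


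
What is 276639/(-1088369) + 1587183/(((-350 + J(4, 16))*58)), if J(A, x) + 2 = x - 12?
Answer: -577674818701/7322546632 ≈ -78.890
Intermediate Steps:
J(A, x) = -14 + x (J(A, x) = -2 + (x - 12) = -2 + (-12 + x) = -14 + x)
276639/(-1088369) + 1587183/(((-350 + J(4, 16))*58)) = 276639/(-1088369) + 1587183/(((-350 + (-14 + 16))*58)) = 276639*(-1/1088369) + 1587183/(((-350 + 2)*58)) = -276639/1088369 + 1587183/((-348*58)) = -276639/1088369 + 1587183/(-20184) = -276639/1088369 + 1587183*(-1/20184) = -276639/1088369 - 529061/6728 = -577674818701/7322546632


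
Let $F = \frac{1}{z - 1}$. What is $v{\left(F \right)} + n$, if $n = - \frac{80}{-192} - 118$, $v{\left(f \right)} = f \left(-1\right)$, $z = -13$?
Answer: $- \frac{9871}{84} \approx -117.51$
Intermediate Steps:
$F = - \frac{1}{14}$ ($F = \frac{1}{-13 - 1} = \frac{1}{-14} = - \frac{1}{14} \approx -0.071429$)
$v{\left(f \right)} = - f$
$n = - \frac{1411}{12}$ ($n = \left(-80\right) \left(- \frac{1}{192}\right) - 118 = \frac{5}{12} - 118 = - \frac{1411}{12} \approx -117.58$)
$v{\left(F \right)} + n = \left(-1\right) \left(- \frac{1}{14}\right) - \frac{1411}{12} = \frac{1}{14} - \frac{1411}{12} = - \frac{9871}{84}$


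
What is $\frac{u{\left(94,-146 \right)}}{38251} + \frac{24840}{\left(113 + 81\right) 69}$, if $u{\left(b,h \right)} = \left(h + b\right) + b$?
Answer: $\frac{6889254}{3710347} \approx 1.8568$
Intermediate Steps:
$u{\left(b,h \right)} = h + 2 b$ ($u{\left(b,h \right)} = \left(b + h\right) + b = h + 2 b$)
$\frac{u{\left(94,-146 \right)}}{38251} + \frac{24840}{\left(113 + 81\right) 69} = \frac{-146 + 2 \cdot 94}{38251} + \frac{24840}{\left(113 + 81\right) 69} = \left(-146 + 188\right) \frac{1}{38251} + \frac{24840}{194 \cdot 69} = 42 \cdot \frac{1}{38251} + \frac{24840}{13386} = \frac{42}{38251} + 24840 \cdot \frac{1}{13386} = \frac{42}{38251} + \frac{180}{97} = \frac{6889254}{3710347}$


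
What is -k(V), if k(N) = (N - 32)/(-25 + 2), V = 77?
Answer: 45/23 ≈ 1.9565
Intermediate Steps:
k(N) = 32/23 - N/23 (k(N) = (-32 + N)/(-23) = (-32 + N)*(-1/23) = 32/23 - N/23)
-k(V) = -(32/23 - 1/23*77) = -(32/23 - 77/23) = -1*(-45/23) = 45/23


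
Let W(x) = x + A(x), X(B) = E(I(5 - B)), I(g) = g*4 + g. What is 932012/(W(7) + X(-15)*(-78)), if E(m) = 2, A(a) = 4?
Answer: -932012/145 ≈ -6427.7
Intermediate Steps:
I(g) = 5*g (I(g) = 4*g + g = 5*g)
X(B) = 2
W(x) = 4 + x (W(x) = x + 4 = 4 + x)
932012/(W(7) + X(-15)*(-78)) = 932012/((4 + 7) + 2*(-78)) = 932012/(11 - 156) = 932012/(-145) = 932012*(-1/145) = -932012/145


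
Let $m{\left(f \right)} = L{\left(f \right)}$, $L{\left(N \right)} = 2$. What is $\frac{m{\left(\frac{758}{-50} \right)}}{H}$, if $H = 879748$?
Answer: $\frac{1}{439874} \approx 2.2734 \cdot 10^{-6}$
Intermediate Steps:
$m{\left(f \right)} = 2$
$\frac{m{\left(\frac{758}{-50} \right)}}{H} = \frac{2}{879748} = 2 \cdot \frac{1}{879748} = \frac{1}{439874}$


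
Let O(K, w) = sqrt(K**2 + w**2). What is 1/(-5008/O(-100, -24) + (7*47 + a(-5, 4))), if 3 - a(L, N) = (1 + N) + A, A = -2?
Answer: 217469/69979797 + 1252*sqrt(661)/69979797 ≈ 0.0035676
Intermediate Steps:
a(L, N) = 4 - N (a(L, N) = 3 - ((1 + N) - 2) = 3 - (-1 + N) = 3 + (1 - N) = 4 - N)
1/(-5008/O(-100, -24) + (7*47 + a(-5, 4))) = 1/(-5008/sqrt((-100)**2 + (-24)**2) + (7*47 + (4 - 1*4))) = 1/(-5008/sqrt(10000 + 576) + (329 + (4 - 4))) = 1/(-5008*sqrt(661)/2644 + (329 + 0)) = 1/(-5008*sqrt(661)/2644 + 329) = 1/(-1252*sqrt(661)/661 + 329) = 1/(329 - 1252*sqrt(661)/661)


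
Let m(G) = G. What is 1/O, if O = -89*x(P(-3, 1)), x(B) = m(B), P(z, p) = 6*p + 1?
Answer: -1/623 ≈ -0.0016051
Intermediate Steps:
P(z, p) = 1 + 6*p
x(B) = B
O = -623 (O = -89*(1 + 6*1) = -89*(1 + 6) = -89*7 = -623)
1/O = 1/(-623) = -1/623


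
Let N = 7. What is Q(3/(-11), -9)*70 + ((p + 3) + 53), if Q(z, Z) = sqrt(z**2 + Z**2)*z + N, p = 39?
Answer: 585 - 630*sqrt(1090)/121 ≈ 413.10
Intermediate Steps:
Q(z, Z) = 7 + z*sqrt(Z**2 + z**2) (Q(z, Z) = sqrt(z**2 + Z**2)*z + 7 = sqrt(Z**2 + z**2)*z + 7 = z*sqrt(Z**2 + z**2) + 7 = 7 + z*sqrt(Z**2 + z**2))
Q(3/(-11), -9)*70 + ((p + 3) + 53) = (7 + (3/(-11))*sqrt((-9)**2 + (3/(-11))**2))*70 + ((39 + 3) + 53) = (7 + (3*(-1/11))*sqrt(81 + (3*(-1/11))**2))*70 + (42 + 53) = (7 - 3*sqrt(81 + (-3/11)**2)/11)*70 + 95 = (7 - 3*sqrt(81 + 9/121)/11)*70 + 95 = (7 - 9*sqrt(1090)/121)*70 + 95 = (490 - 630*sqrt(1090)/121) + 95 = 585 - 630*sqrt(1090)/121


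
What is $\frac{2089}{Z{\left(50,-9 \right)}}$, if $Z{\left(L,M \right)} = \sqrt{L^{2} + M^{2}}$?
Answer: $\frac{2089 \sqrt{2581}}{2581} \approx 41.119$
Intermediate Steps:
$\frac{2089}{Z{\left(50,-9 \right)}} = \frac{2089}{\sqrt{50^{2} + \left(-9\right)^{2}}} = \frac{2089}{\sqrt{2500 + 81}} = \frac{2089}{\sqrt{2581}} = 2089 \frac{\sqrt{2581}}{2581} = \frac{2089 \sqrt{2581}}{2581}$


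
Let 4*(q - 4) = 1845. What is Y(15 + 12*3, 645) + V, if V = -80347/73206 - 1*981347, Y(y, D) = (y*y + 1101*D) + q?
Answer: -39258452123/146412 ≈ -2.6814e+5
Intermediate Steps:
q = 1861/4 (q = 4 + (¼)*1845 = 4 + 1845/4 = 1861/4 ≈ 465.25)
Y(y, D) = 1861/4 + y² + 1101*D (Y(y, D) = (y*y + 1101*D) + 1861/4 = (y² + 1101*D) + 1861/4 = 1861/4 + y² + 1101*D)
V = -71840568829/73206 (V = -80347*1/73206 - 981347 = -80347/73206 - 981347 = -71840568829/73206 ≈ -9.8135e+5)
Y(15 + 12*3, 645) + V = (1861/4 + (15 + 12*3)² + 1101*645) - 71840568829/73206 = (1861/4 + (15 + 36)² + 710145) - 71840568829/73206 = (1861/4 + 51² + 710145) - 71840568829/73206 = (1861/4 + 2601 + 710145) - 71840568829/73206 = 2852845/4 - 71840568829/73206 = -39258452123/146412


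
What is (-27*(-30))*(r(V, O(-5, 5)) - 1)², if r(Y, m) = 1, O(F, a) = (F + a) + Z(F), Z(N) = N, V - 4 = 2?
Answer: 0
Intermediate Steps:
V = 6 (V = 4 + 2 = 6)
O(F, a) = a + 2*F (O(F, a) = (F + a) + F = a + 2*F)
(-27*(-30))*(r(V, O(-5, 5)) - 1)² = (-27*(-30))*(1 - 1)² = 810*0² = 810*0 = 0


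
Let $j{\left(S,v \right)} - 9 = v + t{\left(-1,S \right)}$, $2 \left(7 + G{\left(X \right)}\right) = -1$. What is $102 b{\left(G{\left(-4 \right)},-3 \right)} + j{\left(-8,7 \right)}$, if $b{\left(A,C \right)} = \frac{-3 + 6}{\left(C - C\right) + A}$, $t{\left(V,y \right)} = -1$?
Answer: $- \frac{129}{5} \approx -25.8$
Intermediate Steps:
$G{\left(X \right)} = - \frac{15}{2}$ ($G{\left(X \right)} = -7 + \frac{1}{2} \left(-1\right) = -7 - \frac{1}{2} = - \frac{15}{2}$)
$j{\left(S,v \right)} = 8 + v$ ($j{\left(S,v \right)} = 9 + \left(v - 1\right) = 9 + \left(-1 + v\right) = 8 + v$)
$b{\left(A,C \right)} = \frac{3}{A}$ ($b{\left(A,C \right)} = \frac{3}{0 + A} = \frac{3}{A}$)
$102 b{\left(G{\left(-4 \right)},-3 \right)} + j{\left(-8,7 \right)} = 102 \frac{3}{- \frac{15}{2}} + \left(8 + 7\right) = 102 \cdot 3 \left(- \frac{2}{15}\right) + 15 = 102 \left(- \frac{2}{5}\right) + 15 = - \frac{204}{5} + 15 = - \frac{129}{5}$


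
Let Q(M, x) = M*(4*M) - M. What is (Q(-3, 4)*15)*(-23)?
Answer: -13455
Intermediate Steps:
Q(M, x) = -M + 4*M² (Q(M, x) = 4*M² - M = -M + 4*M²)
(Q(-3, 4)*15)*(-23) = (-3*(-1 + 4*(-3))*15)*(-23) = (-3*(-1 - 12)*15)*(-23) = (-3*(-13)*15)*(-23) = (39*15)*(-23) = 585*(-23) = -13455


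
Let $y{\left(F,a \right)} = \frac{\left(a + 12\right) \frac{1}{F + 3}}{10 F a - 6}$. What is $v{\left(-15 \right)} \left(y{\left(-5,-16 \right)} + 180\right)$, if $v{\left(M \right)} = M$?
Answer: $- \frac{1071915}{397} \approx -2700.0$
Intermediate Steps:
$y{\left(F,a \right)} = \frac{12 + a}{\left(-6 + 10 F a\right) \left(3 + F\right)}$ ($y{\left(F,a \right)} = \frac{\left(12 + a\right) \frac{1}{3 + F}}{10 F a - 6} = \frac{\frac{1}{3 + F} \left(12 + a\right)}{-6 + 10 F a} = \frac{12 + a}{\left(-6 + 10 F a\right) \left(3 + F\right)}$)
$v{\left(-15 \right)} \left(y{\left(-5,-16 \right)} + 180\right) = - 15 \left(\frac{12 - 16}{2 \left(-9 - -15 + 5 \left(-16\right) \left(-5\right)^{2} + 15 \left(-5\right) \left(-16\right)\right)} + 180\right) = - 15 \left(\frac{1}{2} \frac{1}{-9 + 15 + 5 \left(-16\right) 25 + 1200} \left(-4\right) + 180\right) = - 15 \left(\frac{1}{2} \frac{1}{-9 + 15 - 2000 + 1200} \left(-4\right) + 180\right) = - 15 \left(\frac{1}{2} \frac{1}{-794} \left(-4\right) + 180\right) = - 15 \left(\frac{1}{2} \left(- \frac{1}{794}\right) \left(-4\right) + 180\right) = - 15 \left(\frac{1}{397} + 180\right) = \left(-15\right) \frac{71461}{397} = - \frac{1071915}{397}$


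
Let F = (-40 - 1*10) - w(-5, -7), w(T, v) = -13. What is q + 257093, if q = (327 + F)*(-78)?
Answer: 234473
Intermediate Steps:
F = -37 (F = (-40 - 1*10) - 1*(-13) = (-40 - 10) + 13 = -50 + 13 = -37)
q = -22620 (q = (327 - 37)*(-78) = 290*(-78) = -22620)
q + 257093 = -22620 + 257093 = 234473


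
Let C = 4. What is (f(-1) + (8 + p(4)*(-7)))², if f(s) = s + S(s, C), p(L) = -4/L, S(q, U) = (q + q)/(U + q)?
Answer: 1600/9 ≈ 177.78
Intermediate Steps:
S(q, U) = 2*q/(U + q) (S(q, U) = (2*q)/(U + q) = 2*q/(U + q))
f(s) = s + 2*s/(4 + s)
(f(-1) + (8 + p(4)*(-7)))² = (-(6 - 1)/(4 - 1) + (8 - 4/4*(-7)))² = (-1*5/3 + (8 - 4*¼*(-7)))² = (-1*⅓*5 + (8 - 1*(-7)))² = (-5/3 + (8 + 7))² = (-5/3 + 15)² = (40/3)² = 1600/9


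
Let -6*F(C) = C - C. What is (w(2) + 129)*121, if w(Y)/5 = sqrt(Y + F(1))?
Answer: 15609 + 605*sqrt(2) ≈ 16465.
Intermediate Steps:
F(C) = 0 (F(C) = -(C - C)/6 = -1/6*0 = 0)
w(Y) = 5*sqrt(Y) (w(Y) = 5*sqrt(Y + 0) = 5*sqrt(Y))
(w(2) + 129)*121 = (5*sqrt(2) + 129)*121 = (129 + 5*sqrt(2))*121 = 15609 + 605*sqrt(2)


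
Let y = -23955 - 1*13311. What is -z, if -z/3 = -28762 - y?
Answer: 25512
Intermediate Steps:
y = -37266 (y = -23955 - 13311 = -37266)
z = -25512 (z = -3*(-28762 - 1*(-37266)) = -3*(-28762 + 37266) = -3*8504 = -25512)
-z = -1*(-25512) = 25512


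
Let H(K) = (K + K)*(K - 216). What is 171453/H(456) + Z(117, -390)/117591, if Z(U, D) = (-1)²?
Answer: 117903793/150516480 ≈ 0.78333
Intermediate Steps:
H(K) = 2*K*(-216 + K) (H(K) = (2*K)*(-216 + K) = 2*K*(-216 + K))
Z(U, D) = 1
171453/H(456) + Z(117, -390)/117591 = 171453/((2*456*(-216 + 456))) + 1/117591 = 171453/((2*456*240)) + 1*(1/117591) = 171453/218880 + 1/117591 = 171453*(1/218880) + 1/117591 = 57151/72960 + 1/117591 = 117903793/150516480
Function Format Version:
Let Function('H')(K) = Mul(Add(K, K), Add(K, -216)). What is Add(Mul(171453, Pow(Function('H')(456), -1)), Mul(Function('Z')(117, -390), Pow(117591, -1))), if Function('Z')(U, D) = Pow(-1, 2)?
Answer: Rational(117903793, 150516480) ≈ 0.78333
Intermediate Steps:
Function('H')(K) = Mul(2, K, Add(-216, K)) (Function('H')(K) = Mul(Mul(2, K), Add(-216, K)) = Mul(2, K, Add(-216, K)))
Function('Z')(U, D) = 1
Add(Mul(171453, Pow(Function('H')(456), -1)), Mul(Function('Z')(117, -390), Pow(117591, -1))) = Add(Mul(171453, Pow(Mul(2, 456, Add(-216, 456)), -1)), Mul(1, Pow(117591, -1))) = Add(Mul(171453, Pow(Mul(2, 456, 240), -1)), Mul(1, Rational(1, 117591))) = Add(Mul(171453, Pow(218880, -1)), Rational(1, 117591)) = Add(Mul(171453, Rational(1, 218880)), Rational(1, 117591)) = Add(Rational(57151, 72960), Rational(1, 117591)) = Rational(117903793, 150516480)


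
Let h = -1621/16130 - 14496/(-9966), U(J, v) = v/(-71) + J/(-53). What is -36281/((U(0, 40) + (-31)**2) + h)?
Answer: -457050985930/12116186809 ≈ -37.722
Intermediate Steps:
U(J, v) = -J/53 - v/71 (U(J, v) = v*(-1/71) + J*(-1/53) = -v/71 - J/53 = -J/53 - v/71)
h = 240249/177430 (h = -1621*1/16130 - 14496*(-1/9966) = -1621/16130 + 16/11 = 240249/177430 ≈ 1.3540)
-36281/((U(0, 40) + (-31)**2) + h) = -36281/(((-1/53*0 - 1/71*40) + (-31)**2) + 240249/177430) = -36281/(((0 - 40/71) + 961) + 240249/177430) = -36281/((-40/71 + 961) + 240249/177430) = -36281/(68191/71 + 240249/177430) = -36281/12116186809/12597530 = -36281*12597530/12116186809 = -457050985930/12116186809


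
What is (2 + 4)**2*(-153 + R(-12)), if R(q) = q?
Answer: -5940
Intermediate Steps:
(2 + 4)**2*(-153 + R(-12)) = (2 + 4)**2*(-153 - 12) = 6**2*(-165) = 36*(-165) = -5940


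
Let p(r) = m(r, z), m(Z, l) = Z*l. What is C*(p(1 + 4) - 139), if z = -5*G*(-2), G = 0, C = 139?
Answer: -19321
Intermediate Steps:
z = 0 (z = -5*0*(-2) = 0*(-2) = 0)
p(r) = 0 (p(r) = r*0 = 0)
C*(p(1 + 4) - 139) = 139*(0 - 139) = 139*(-139) = -19321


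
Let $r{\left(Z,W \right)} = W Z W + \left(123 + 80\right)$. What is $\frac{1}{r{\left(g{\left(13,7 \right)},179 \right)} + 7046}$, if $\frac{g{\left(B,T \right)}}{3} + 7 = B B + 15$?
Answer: $\frac{1}{17021020} \approx 5.8751 \cdot 10^{-8}$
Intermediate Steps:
$g{\left(B,T \right)} = 24 + 3 B^{2}$ ($g{\left(B,T \right)} = -21 + 3 \left(B B + 15\right) = -21 + 3 \left(B^{2} + 15\right) = -21 + 3 \left(15 + B^{2}\right) = -21 + \left(45 + 3 B^{2}\right) = 24 + 3 B^{2}$)
$r{\left(Z,W \right)} = 203 + Z W^{2}$ ($r{\left(Z,W \right)} = Z W^{2} + 203 = 203 + Z W^{2}$)
$\frac{1}{r{\left(g{\left(13,7 \right)},179 \right)} + 7046} = \frac{1}{\left(203 + \left(24 + 3 \cdot 13^{2}\right) 179^{2}\right) + 7046} = \frac{1}{\left(203 + \left(24 + 3 \cdot 169\right) 32041\right) + 7046} = \frac{1}{\left(203 + \left(24 + 507\right) 32041\right) + 7046} = \frac{1}{\left(203 + 531 \cdot 32041\right) + 7046} = \frac{1}{\left(203 + 17013771\right) + 7046} = \frac{1}{17013974 + 7046} = \frac{1}{17021020}$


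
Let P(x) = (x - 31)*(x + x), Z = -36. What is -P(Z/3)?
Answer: -1032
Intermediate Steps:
P(x) = 2*x*(-31 + x) (P(x) = (-31 + x)*(2*x) = 2*x*(-31 + x))
-P(Z/3) = -2*(-36/3)*(-31 - 36/3) = -2*(-36*⅓)*(-31 - 36*⅓) = -2*(-12)*(-31 - 12) = -2*(-12)*(-43) = -1*1032 = -1032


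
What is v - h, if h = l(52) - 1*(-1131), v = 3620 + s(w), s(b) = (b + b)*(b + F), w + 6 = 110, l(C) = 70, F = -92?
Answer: 4915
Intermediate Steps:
w = 104 (w = -6 + 110 = 104)
s(b) = 2*b*(-92 + b) (s(b) = (b + b)*(b - 92) = (2*b)*(-92 + b) = 2*b*(-92 + b))
v = 6116 (v = 3620 + 2*104*(-92 + 104) = 3620 + 2*104*12 = 3620 + 2496 = 6116)
h = 1201 (h = 70 - 1*(-1131) = 70 + 1131 = 1201)
v - h = 6116 - 1*1201 = 6116 - 1201 = 4915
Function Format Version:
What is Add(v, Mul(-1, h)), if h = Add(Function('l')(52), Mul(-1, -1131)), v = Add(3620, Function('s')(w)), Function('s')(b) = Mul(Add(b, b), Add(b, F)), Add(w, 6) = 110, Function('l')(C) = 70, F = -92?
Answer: 4915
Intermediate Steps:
w = 104 (w = Add(-6, 110) = 104)
Function('s')(b) = Mul(2, b, Add(-92, b)) (Function('s')(b) = Mul(Add(b, b), Add(b, -92)) = Mul(Mul(2, b), Add(-92, b)) = Mul(2, b, Add(-92, b)))
v = 6116 (v = Add(3620, Mul(2, 104, Add(-92, 104))) = Add(3620, Mul(2, 104, 12)) = Add(3620, 2496) = 6116)
h = 1201 (h = Add(70, Mul(-1, -1131)) = Add(70, 1131) = 1201)
Add(v, Mul(-1, h)) = Add(6116, Mul(-1, 1201)) = Add(6116, -1201) = 4915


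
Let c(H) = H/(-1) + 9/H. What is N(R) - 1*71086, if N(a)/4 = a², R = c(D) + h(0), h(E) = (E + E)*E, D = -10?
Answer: -1768869/25 ≈ -70755.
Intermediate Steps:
c(H) = -H + 9/H (c(H) = H*(-1) + 9/H = -H + 9/H)
h(E) = 2*E² (h(E) = (2*E)*E = 2*E²)
R = 91/10 (R = (-1*(-10) + 9/(-10)) + 2*0² = (10 + 9*(-⅒)) + 2*0 = (10 - 9/10) + 0 = 91/10 + 0 = 91/10 ≈ 9.1000)
N(a) = 4*a²
N(R) - 1*71086 = 4*(91/10)² - 1*71086 = 4*(8281/100) - 71086 = 8281/25 - 71086 = -1768869/25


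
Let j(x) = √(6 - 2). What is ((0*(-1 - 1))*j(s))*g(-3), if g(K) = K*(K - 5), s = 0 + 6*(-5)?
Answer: 0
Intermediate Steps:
s = -30 (s = 0 - 30 = -30)
g(K) = K*(-5 + K)
j(x) = 2 (j(x) = √4 = 2)
((0*(-1 - 1))*j(s))*g(-3) = ((0*(-1 - 1))*2)*(-3*(-5 - 3)) = ((0*(-2))*2)*(-3*(-8)) = (0*2)*24 = 0*24 = 0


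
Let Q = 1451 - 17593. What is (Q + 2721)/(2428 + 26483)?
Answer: -13421/28911 ≈ -0.46422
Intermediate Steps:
Q = -16142
(Q + 2721)/(2428 + 26483) = (-16142 + 2721)/(2428 + 26483) = -13421/28911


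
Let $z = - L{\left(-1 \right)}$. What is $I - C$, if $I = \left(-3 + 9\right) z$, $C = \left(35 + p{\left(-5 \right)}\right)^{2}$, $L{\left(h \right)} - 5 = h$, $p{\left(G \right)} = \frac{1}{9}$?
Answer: $- \frac{101800}{81} \approx -1256.8$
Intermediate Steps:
$p{\left(G \right)} = \frac{1}{9}$
$L{\left(h \right)} = 5 + h$
$C = \frac{99856}{81}$ ($C = \left(35 + \frac{1}{9}\right)^{2} = \left(\frac{316}{9}\right)^{2} = \frac{99856}{81} \approx 1232.8$)
$z = -4$ ($z = - (5 - 1) = \left(-1\right) 4 = -4$)
$I = -24$ ($I = \left(-3 + 9\right) \left(-4\right) = 6 \left(-4\right) = -24$)
$I - C = -24 - \frac{99856}{81} = - \frac{101800}{81}$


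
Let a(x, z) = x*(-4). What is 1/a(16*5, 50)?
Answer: -1/320 ≈ -0.0031250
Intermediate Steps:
a(x, z) = -4*x
1/a(16*5, 50) = 1/(-64*5) = 1/(-4*80) = 1/(-320) = -1/320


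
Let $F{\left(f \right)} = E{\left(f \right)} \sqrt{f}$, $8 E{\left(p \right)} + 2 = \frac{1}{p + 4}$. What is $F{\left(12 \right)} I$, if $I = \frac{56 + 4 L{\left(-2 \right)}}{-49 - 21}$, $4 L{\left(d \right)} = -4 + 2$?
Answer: $\frac{837 \sqrt{3}}{2240} \approx 0.6472$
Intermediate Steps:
$E{\left(p \right)} = - \frac{1}{4} + \frac{1}{8 \left(4 + p\right)}$ ($E{\left(p \right)} = - \frac{1}{4} + \frac{1}{8 \left(p + 4\right)} = - \frac{1}{4} + \frac{1}{8 \left(4 + p\right)}$)
$L{\left(d \right)} = - \frac{1}{2}$ ($L{\left(d \right)} = \frac{-4 + 2}{4} = \frac{1}{4} \left(-2\right) = - \frac{1}{2}$)
$F{\left(f \right)} = \frac{\sqrt{f} \left(-7 - 2 f\right)}{8 \left(4 + f\right)}$ ($F{\left(f \right)} = \frac{-7 - 2 f}{8 \left(4 + f\right)} \sqrt{f} = \frac{\sqrt{f} \left(-7 - 2 f\right)}{8 \left(4 + f\right)}$)
$I = - \frac{27}{35}$ ($I = \frac{56 + 4 \left(- \frac{1}{2}\right)}{-49 - 21} = \frac{56 - 2}{-70} = 54 \left(- \frac{1}{70}\right) = - \frac{27}{35} \approx -0.77143$)
$F{\left(12 \right)} I = \frac{\sqrt{12} \left(-7 - 24\right)}{8 \left(4 + 12\right)} \left(- \frac{27}{35}\right) = \frac{2 \sqrt{3} \left(-7 - 24\right)}{8 \cdot 16} \left(- \frac{27}{35}\right) = \frac{1}{8} \cdot 2 \sqrt{3} \cdot \frac{1}{16} \left(-31\right) \left(- \frac{27}{35}\right) = - \frac{31 \sqrt{3}}{64} \left(- \frac{27}{35}\right) = \frac{837 \sqrt{3}}{2240}$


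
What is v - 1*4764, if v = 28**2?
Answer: -3980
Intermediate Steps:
v = 784
v - 1*4764 = 784 - 1*4764 = 784 - 4764 = -3980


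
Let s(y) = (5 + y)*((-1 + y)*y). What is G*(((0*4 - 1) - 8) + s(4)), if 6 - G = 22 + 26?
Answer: -4158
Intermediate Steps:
G = -42 (G = 6 - (22 + 26) = 6 - 1*48 = 6 - 48 = -42)
s(y) = y*(-1 + y)*(5 + y) (s(y) = (5 + y)*(y*(-1 + y)) = y*(-1 + y)*(5 + y))
G*(((0*4 - 1) - 8) + s(4)) = -42*(((0*4 - 1) - 8) + 4*(-5 + 4² + 4*4)) = -42*(((0 - 1) - 8) + 4*(-5 + 16 + 16)) = -42*((-1 - 8) + 4*27) = -42*(-9 + 108) = -42*99 = -4158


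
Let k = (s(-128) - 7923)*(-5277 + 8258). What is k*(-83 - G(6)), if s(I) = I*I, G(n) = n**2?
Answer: -3001446679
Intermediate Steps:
s(I) = I**2
k = 25222241 (k = ((-128)**2 - 7923)*(-5277 + 8258) = (16384 - 7923)*2981 = 8461*2981 = 25222241)
k*(-83 - G(6)) = 25222241*(-83 - 1*6**2) = 25222241*(-83 - 1*36) = 25222241*(-83 - 36) = 25222241*(-119) = -3001446679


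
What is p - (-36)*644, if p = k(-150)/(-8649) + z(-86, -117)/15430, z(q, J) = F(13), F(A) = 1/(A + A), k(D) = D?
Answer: 26814679438843/1156601940 ≈ 23184.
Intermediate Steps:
F(A) = 1/(2*A)
z(q, J) = 1/26 (z(q, J) = (½)/13 = (½)*(1/13) = 1/26)
p = 20061883/1156601940 (p = -150/(-8649) + (1/26)/15430 = -150*(-1/8649) + (1/26)*(1/15430) = 50/2883 + 1/401180 = 20061883/1156601940 ≈ 0.017346)
p - (-36)*644 = 20061883/1156601940 - (-36)*644 = 20061883/1156601940 - 1*(-23184) = 20061883/1156601940 + 23184 = 26814679438843/1156601940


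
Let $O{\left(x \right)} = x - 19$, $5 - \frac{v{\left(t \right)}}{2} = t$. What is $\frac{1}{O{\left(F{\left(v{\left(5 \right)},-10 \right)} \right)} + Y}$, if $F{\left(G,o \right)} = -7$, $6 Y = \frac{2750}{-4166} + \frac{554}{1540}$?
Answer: $- \frac{9623460}{250691719} \approx -0.038388$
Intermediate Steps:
$v{\left(t \right)} = 10 - 2 t$
$Y = - \frac{481759}{9623460}$ ($Y = \frac{\frac{2750}{-4166} + \frac{554}{1540}}{6} = \frac{2750 \left(- \frac{1}{4166}\right) + 554 \cdot \frac{1}{1540}}{6} = \frac{- \frac{1375}{2083} + \frac{277}{770}}{6} = \frac{1}{6} \left(- \frac{481759}{1603910}\right) = - \frac{481759}{9623460} \approx -0.050061$)
$O{\left(x \right)} = -19 + x$ ($O{\left(x \right)} = x - 19 = -19 + x$)
$\frac{1}{O{\left(F{\left(v{\left(5 \right)},-10 \right)} \right)} + Y} = \frac{1}{\left(-19 - 7\right) - \frac{481759}{9623460}} = \frac{1}{-26 - \frac{481759}{9623460}} = \frac{1}{- \frac{250691719}{9623460}} = - \frac{9623460}{250691719}$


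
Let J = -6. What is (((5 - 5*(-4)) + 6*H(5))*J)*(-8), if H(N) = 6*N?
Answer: 9840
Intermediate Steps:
(((5 - 5*(-4)) + 6*H(5))*J)*(-8) = (((5 - 5*(-4)) + 6*(6*5))*(-6))*(-8) = (((5 + 20) + 6*30)*(-6))*(-8) = ((25 + 180)*(-6))*(-8) = (205*(-6))*(-8) = -1230*(-8) = 9840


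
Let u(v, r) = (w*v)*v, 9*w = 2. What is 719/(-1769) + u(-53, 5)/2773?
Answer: -8005841/44148933 ≈ -0.18134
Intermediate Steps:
w = 2/9 (w = (⅑)*2 = 2/9 ≈ 0.22222)
u(v, r) = 2*v²/9 (u(v, r) = (2*v/9)*v = 2*v²/9)
719/(-1769) + u(-53, 5)/2773 = 719/(-1769) + ((2/9)*(-53)²)/2773 = 719*(-1/1769) + ((2/9)*2809)*(1/2773) = -719/1769 + (5618/9)*(1/2773) = -719/1769 + 5618/24957 = -8005841/44148933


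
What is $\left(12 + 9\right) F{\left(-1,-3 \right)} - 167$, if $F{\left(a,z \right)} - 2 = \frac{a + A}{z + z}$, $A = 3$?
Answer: $-132$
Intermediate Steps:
$F{\left(a,z \right)} = 2 + \frac{3 + a}{2 z}$ ($F{\left(a,z \right)} = 2 + \frac{a + 3}{z + z} = 2 + \frac{3 + a}{2 z}$)
$\left(12 + 9\right) F{\left(-1,-3 \right)} - 167 = \left(12 + 9\right) \frac{3 - 1 + 4 \left(-3\right)}{2 \left(-3\right)} - 167 = 21 \cdot \frac{1}{2} \left(- \frac{1}{3}\right) \left(3 - 1 - 12\right) - 167 = 21 \cdot \frac{1}{2} \left(- \frac{1}{3}\right) \left(-10\right) - 167 = 21 \cdot \frac{5}{3} - 167 = 35 - 167 = -132$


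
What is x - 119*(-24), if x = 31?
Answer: 2887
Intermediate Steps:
x - 119*(-24) = 31 - 119*(-24) = 31 + 2856 = 2887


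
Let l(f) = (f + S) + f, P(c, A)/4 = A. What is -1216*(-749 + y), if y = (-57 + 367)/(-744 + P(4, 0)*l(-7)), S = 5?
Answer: 2733872/3 ≈ 9.1129e+5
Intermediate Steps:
P(c, A) = 4*A
l(f) = 5 + 2*f (l(f) = (f + 5) + f = (5 + f) + f = 5 + 2*f)
y = -5/12 (y = (-57 + 367)/(-744 + (4*0)*(5 + 2*(-7))) = 310/(-744 + 0*(5 - 14)) = 310/(-744 + 0*(-9)) = 310/(-744 + 0) = 310/(-744) = 310*(-1/744) = -5/12 ≈ -0.41667)
-1216*(-749 + y) = -1216*(-749 - 5/12) = -1216*(-8993/12) = 2733872/3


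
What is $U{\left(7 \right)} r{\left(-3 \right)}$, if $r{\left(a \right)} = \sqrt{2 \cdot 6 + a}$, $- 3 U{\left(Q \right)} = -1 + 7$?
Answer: $-6$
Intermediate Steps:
$U{\left(Q \right)} = -2$ ($U{\left(Q \right)} = - \frac{-1 + 7}{3} = \left(- \frac{1}{3}\right) 6 = -2$)
$r{\left(a \right)} = \sqrt{12 + a}$
$U{\left(7 \right)} r{\left(-3 \right)} = - 2 \sqrt{12 - 3} = - 2 \sqrt{9} = \left(-2\right) 3 = -6$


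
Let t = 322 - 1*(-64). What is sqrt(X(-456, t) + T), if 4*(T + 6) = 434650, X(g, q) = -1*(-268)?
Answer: sqrt(435698)/2 ≈ 330.04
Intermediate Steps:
t = 386 (t = 322 + 64 = 386)
X(g, q) = 268
T = 217313/2 (T = -6 + (1/4)*434650 = -6 + 217325/2 = 217313/2 ≈ 1.0866e+5)
sqrt(X(-456, t) + T) = sqrt(268 + 217313/2) = sqrt(217849/2) = sqrt(435698)/2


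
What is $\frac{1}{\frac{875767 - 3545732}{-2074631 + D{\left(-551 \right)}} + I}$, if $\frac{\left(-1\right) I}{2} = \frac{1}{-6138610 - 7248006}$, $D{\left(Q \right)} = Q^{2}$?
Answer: $\frac{1185404926724}{1787089986525} \approx 0.66332$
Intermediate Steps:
$I = \frac{1}{6693308}$ ($I = - \frac{2}{-6138610 - 7248006} = - \frac{2}{-13386616} = \left(-2\right) \left(- \frac{1}{13386616}\right) = \frac{1}{6693308} \approx 1.494 \cdot 10^{-7}$)
$\frac{1}{\frac{875767 - 3545732}{-2074631 + D{\left(-551 \right)}} + I} = \frac{1}{\frac{875767 - 3545732}{-2074631 + \left(-551\right)^{2}} + \frac{1}{6693308}} = \frac{1}{- \frac{2669965}{-2074631 + 303601} + \frac{1}{6693308}} = \frac{1}{- \frac{2669965}{-1771030} + \frac{1}{6693308}} = \frac{1}{\left(-2669965\right) \left(- \frac{1}{1771030}\right) + \frac{1}{6693308}} = \frac{1}{\frac{533993}{354206} + \frac{1}{6693308}} = \frac{1}{\frac{1787089986525}{1185404926724}} = \frac{1185404926724}{1787089986525}$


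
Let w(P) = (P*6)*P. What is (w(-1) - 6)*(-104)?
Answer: 0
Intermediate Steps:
w(P) = 6*P**2 (w(P) = (6*P)*P = 6*P**2)
(w(-1) - 6)*(-104) = (6*(-1)**2 - 6)*(-104) = (6*1 - 6)*(-104) = (6 - 6)*(-104) = 0*(-104) = 0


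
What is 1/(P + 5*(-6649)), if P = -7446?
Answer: -1/40691 ≈ -2.4575e-5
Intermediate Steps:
1/(P + 5*(-6649)) = 1/(-7446 + 5*(-6649)) = 1/(-7446 - 33245) = 1/(-40691) = -1/40691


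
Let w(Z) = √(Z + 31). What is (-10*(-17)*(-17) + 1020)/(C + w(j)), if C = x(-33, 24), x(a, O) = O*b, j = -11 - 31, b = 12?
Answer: -107712/16591 + 374*I*√11/16591 ≈ -6.4922 + 0.074764*I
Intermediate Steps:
j = -42
x(a, O) = 12*O (x(a, O) = O*12 = 12*O)
w(Z) = √(31 + Z)
C = 288 (C = 12*24 = 288)
(-10*(-17)*(-17) + 1020)/(C + w(j)) = (-10*(-17)*(-17) + 1020)/(288 + √(31 - 42)) = (170*(-17) + 1020)/(288 + √(-11)) = (-2890 + 1020)/(288 + I*√11) = -1870/(288 + I*√11)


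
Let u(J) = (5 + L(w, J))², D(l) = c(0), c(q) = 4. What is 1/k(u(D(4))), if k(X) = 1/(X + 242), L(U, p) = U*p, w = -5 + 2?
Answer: 291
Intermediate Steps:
D(l) = 4
w = -3
u(J) = (5 - 3*J)²
k(X) = 1/(242 + X)
1/k(u(D(4))) = 1/(1/(242 + (-5 + 3*4)²)) = 1/(1/(242 + (-5 + 12)²)) = 1/(1/(242 + 7²)) = 1/(1/(242 + 49)) = 1/(1/291) = 291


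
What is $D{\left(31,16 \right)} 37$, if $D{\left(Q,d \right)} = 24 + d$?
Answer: $1480$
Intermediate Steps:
$D{\left(31,16 \right)} 37 = \left(24 + 16\right) 37 = 40 \cdot 37 = 1480$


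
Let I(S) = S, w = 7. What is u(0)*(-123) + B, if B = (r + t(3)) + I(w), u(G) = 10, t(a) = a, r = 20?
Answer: -1200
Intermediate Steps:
B = 30 (B = (20 + 3) + 7 = 23 + 7 = 30)
u(0)*(-123) + B = 10*(-123) + 30 = -1230 + 30 = -1200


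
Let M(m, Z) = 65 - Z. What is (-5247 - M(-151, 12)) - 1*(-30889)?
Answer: 25589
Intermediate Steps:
(-5247 - M(-151, 12)) - 1*(-30889) = (-5247 - (65 - 1*12)) - 1*(-30889) = (-5247 - (65 - 12)) + 30889 = (-5247 - 1*53) + 30889 = (-5247 - 53) + 30889 = -5300 + 30889 = 25589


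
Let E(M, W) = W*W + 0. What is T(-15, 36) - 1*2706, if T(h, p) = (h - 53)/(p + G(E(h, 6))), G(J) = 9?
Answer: -121838/45 ≈ -2707.5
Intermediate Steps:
E(M, W) = W² (E(M, W) = W² + 0 = W²)
T(h, p) = (-53 + h)/(9 + p) (T(h, p) = (h - 53)/(p + 9) = (-53 + h)/(9 + p))
T(-15, 36) - 1*2706 = (-53 - 15)/(9 + 36) - 1*2706 = -68/45 - 2706 = -121838/45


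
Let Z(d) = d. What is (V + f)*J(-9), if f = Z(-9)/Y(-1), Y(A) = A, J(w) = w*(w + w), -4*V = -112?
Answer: 5994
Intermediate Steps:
V = 28 (V = -¼*(-112) = 28)
J(w) = 2*w² (J(w) = w*(2*w) = 2*w²)
f = 9 (f = -9/(-1) = -9*(-1) = 9)
(V + f)*J(-9) = (28 + 9)*(2*(-9)²) = 37*(2*81) = 37*162 = 5994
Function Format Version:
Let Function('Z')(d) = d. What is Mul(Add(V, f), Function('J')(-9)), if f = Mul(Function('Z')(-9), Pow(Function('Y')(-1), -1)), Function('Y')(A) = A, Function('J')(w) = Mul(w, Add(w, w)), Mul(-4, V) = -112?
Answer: 5994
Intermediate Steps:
V = 28 (V = Mul(Rational(-1, 4), -112) = 28)
Function('J')(w) = Mul(2, Pow(w, 2)) (Function('J')(w) = Mul(w, Mul(2, w)) = Mul(2, Pow(w, 2)))
f = 9 (f = Mul(-9, Pow(-1, -1)) = Mul(-9, -1) = 9)
Mul(Add(V, f), Function('J')(-9)) = Mul(Add(28, 9), Mul(2, Pow(-9, 2))) = Mul(37, Mul(2, 81)) = Mul(37, 162) = 5994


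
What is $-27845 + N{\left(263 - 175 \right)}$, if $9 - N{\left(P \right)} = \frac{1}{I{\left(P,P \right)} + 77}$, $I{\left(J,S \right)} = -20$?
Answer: $- \frac{1586653}{57} \approx -27836.0$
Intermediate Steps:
$N{\left(P \right)} = \frac{512}{57}$ ($N{\left(P \right)} = 9 - \frac{1}{-20 + 77} = 9 - \frac{1}{57} = \frac{512}{57}$)
$-27845 + N{\left(263 - 175 \right)} = -27845 + \frac{512}{57} = - \frac{1586653}{57}$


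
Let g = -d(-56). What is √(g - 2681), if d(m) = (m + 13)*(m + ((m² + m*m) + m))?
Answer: 7*√5351 ≈ 512.05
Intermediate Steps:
d(m) = (13 + m)*(2*m + 2*m²) (d(m) = (13 + m)*(m + ((m² + m²) + m)) = (13 + m)*(m + (2*m² + m)) = (13 + m)*(m + (m + 2*m²)) = (13 + m)*(2*m + 2*m²))
g = 264880 (g = -2*(-56)*(13 + (-56)² + 14*(-56)) = -2*(-56)*(13 + 3136 - 784) = -2*(-56)*2365 = -1*(-264880) = 264880)
√(g - 2681) = √(264880 - 2681) = √262199 = 7*√5351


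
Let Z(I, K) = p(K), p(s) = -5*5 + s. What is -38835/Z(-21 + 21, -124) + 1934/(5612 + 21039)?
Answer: 1035279751/3970999 ≈ 260.71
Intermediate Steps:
p(s) = -25 + s
Z(I, K) = -25 + K
-38835/Z(-21 + 21, -124) + 1934/(5612 + 21039) = -38835/(-25 - 124) + 1934/(5612 + 21039) = -38835/(-149) + 1934/26651 = -38835*(-1/149) + 1934*(1/26651) = 38835/149 + 1934/26651 = 1035279751/3970999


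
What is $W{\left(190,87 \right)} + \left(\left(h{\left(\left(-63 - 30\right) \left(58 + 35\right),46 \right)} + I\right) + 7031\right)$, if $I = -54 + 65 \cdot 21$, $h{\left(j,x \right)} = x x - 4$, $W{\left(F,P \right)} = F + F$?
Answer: $10834$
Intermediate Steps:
$W{\left(F,P \right)} = 2 F$
$h{\left(j,x \right)} = -4 + x^{2}$ ($h{\left(j,x \right)} = x^{2} - 4 = -4 + x^{2}$)
$I = 1311$ ($I = -54 + 1365 = 1311$)
$W{\left(190,87 \right)} + \left(\left(h{\left(\left(-63 - 30\right) \left(58 + 35\right),46 \right)} + I\right) + 7031\right) = 2 \cdot 190 + \left(\left(\left(-4 + 46^{2}\right) + 1311\right) + 7031\right) = 380 + \left(\left(\left(-4 + 2116\right) + 1311\right) + 7031\right) = 380 + \left(\left(2112 + 1311\right) + 7031\right) = 380 + \left(3423 + 7031\right) = 380 + 10454 = 10834$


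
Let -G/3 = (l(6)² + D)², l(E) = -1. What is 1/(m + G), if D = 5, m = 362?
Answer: 1/254 ≈ 0.0039370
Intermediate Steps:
G = -108 (G = -3*((-1)² + 5)² = -3*(1 + 5)² = -3*6² = -3*36 = -108)
1/(m + G) = 1/(362 - 108) = 1/254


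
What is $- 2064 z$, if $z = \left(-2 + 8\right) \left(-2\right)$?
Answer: $24768$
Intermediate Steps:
$z = -12$ ($z = 6 \left(-2\right) = -12$)
$- 2064 z = \left(-2064\right) \left(-12\right) = 24768$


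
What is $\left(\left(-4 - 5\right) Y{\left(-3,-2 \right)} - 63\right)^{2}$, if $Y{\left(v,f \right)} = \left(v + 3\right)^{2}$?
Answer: $3969$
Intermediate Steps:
$Y{\left(v,f \right)} = \left(3 + v\right)^{2}$
$\left(\left(-4 - 5\right) Y{\left(-3,-2 \right)} - 63\right)^{2} = \left(\left(-4 - 5\right) \left(3 - 3\right)^{2} - 63\right)^{2} = \left(- 9 \cdot 0^{2} - 63\right)^{2} = \left(\left(-9\right) 0 - 63\right)^{2} = \left(0 - 63\right)^{2} = \left(-63\right)^{2} = 3969$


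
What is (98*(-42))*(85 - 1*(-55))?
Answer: -576240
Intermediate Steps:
(98*(-42))*(85 - 1*(-55)) = -4116*(85 + 55) = -4116*140 = -576240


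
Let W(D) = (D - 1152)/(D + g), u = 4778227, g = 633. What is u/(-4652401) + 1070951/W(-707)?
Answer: 2181630985349/51176411 ≈ 42630.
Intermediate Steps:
W(D) = (-1152 + D)/(633 + D) (W(D) = (D - 1152)/(D + 633) = (-1152 + D)/(633 + D))
u/(-4652401) + 1070951/W(-707) = 4778227/(-4652401) + 1070951/(((-1152 - 707)/(633 - 707))) = 4778227*(-1/4652401) + 1070951/((-1859/(-74))) = -4778227/4652401 + 1070951/((-1/74*(-1859))) = -4778227/4652401 + 1070951/(1859/74) = -4778227/4652401 + 1070951*(74/1859) = -4778227/4652401 + 79250374/1859 = 2181630985349/51176411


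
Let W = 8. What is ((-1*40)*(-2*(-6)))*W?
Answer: -3840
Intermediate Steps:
((-1*40)*(-2*(-6)))*W = ((-1*40)*(-2*(-6)))*8 = -40*12*8 = -480*8 = -3840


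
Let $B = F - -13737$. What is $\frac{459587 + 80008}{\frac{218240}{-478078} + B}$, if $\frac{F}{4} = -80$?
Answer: $\frac{128984249205}{3207077143} \approx 40.219$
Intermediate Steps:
$F = -320$ ($F = 4 \left(-80\right) = -320$)
$B = 13417$ ($B = -320 - -13737 = -320 + 13737 = 13417$)
$\frac{459587 + 80008}{\frac{218240}{-478078} + B} = \frac{459587 + 80008}{\frac{218240}{-478078} + 13417} = \frac{539595}{218240 \left(- \frac{1}{478078}\right) + 13417} = \frac{539595}{- \frac{109120}{239039} + 13417} = \frac{539595}{\frac{3207077143}{239039}} = 539595 \cdot \frac{239039}{3207077143} = \frac{128984249205}{3207077143}$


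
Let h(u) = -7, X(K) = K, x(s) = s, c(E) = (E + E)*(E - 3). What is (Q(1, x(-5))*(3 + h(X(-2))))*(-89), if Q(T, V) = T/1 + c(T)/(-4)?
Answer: 712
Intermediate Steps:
c(E) = 2*E*(-3 + E) (c(E) = (2*E)*(-3 + E) = 2*E*(-3 + E))
Q(T, V) = T - T*(-3 + T)/2 (Q(T, V) = T/1 + (2*T*(-3 + T))/(-4) = T*1 + (2*T*(-3 + T))*(-¼) = T - T*(-3 + T)/2)
(Q(1, x(-5))*(3 + h(X(-2))))*(-89) = (((½)*1*(5 - 1*1))*(3 - 7))*(-89) = (((½)*1*(5 - 1))*(-4))*(-89) = (((½)*1*4)*(-4))*(-89) = (2*(-4))*(-89) = -8*(-89) = 712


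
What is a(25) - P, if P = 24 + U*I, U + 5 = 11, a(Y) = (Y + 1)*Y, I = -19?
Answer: 740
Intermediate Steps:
a(Y) = Y*(1 + Y) (a(Y) = (1 + Y)*Y = Y*(1 + Y))
U = 6 (U = -5 + 11 = 6)
P = -90 (P = 24 + 6*(-19) = 24 - 114 = -90)
a(25) - P = 25*(1 + 25) - 1*(-90) = 25*26 + 90 = 650 + 90 = 740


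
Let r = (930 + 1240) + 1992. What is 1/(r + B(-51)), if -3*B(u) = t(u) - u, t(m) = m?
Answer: 1/4162 ≈ 0.00024027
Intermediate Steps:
r = 4162 (r = 2170 + 1992 = 4162)
B(u) = 0 (B(u) = -(u - u)/3 = -⅓*0 = 0)
1/(r + B(-51)) = 1/(4162 + 0) = 1/4162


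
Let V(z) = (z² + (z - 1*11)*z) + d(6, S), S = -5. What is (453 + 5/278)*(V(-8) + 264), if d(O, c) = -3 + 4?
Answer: 60576659/278 ≈ 2.1790e+5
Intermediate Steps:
d(O, c) = 1
V(z) = 1 + z² + z*(-11 + z) (V(z) = (z² + (z - 1*11)*z) + 1 = (z² + (z - 11)*z) + 1 = (z² + (-11 + z)*z) + 1 = (z² + z*(-11 + z)) + 1 = 1 + z² + z*(-11 + z))
(453 + 5/278)*(V(-8) + 264) = (453 + 5/278)*((1 - 11*(-8) + 2*(-8)²) + 264) = (453 + 5*(1/278))*((1 + 88 + 2*64) + 264) = (453 + 5/278)*((1 + 88 + 128) + 264) = 125939*(217 + 264)/278 = (125939/278)*481 = 60576659/278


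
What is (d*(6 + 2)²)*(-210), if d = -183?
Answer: 2459520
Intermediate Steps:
(d*(6 + 2)²)*(-210) = -183*(6 + 2)²*(-210) = -183*8²*(-210) = -183*64*(-210) = -11712*(-210) = 2459520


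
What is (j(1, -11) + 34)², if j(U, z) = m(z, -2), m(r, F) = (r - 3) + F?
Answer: 324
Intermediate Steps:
m(r, F) = -3 + F + r (m(r, F) = (-3 + r) + F = -3 + F + r)
j(U, z) = -5 + z (j(U, z) = -3 - 2 + z = -5 + z)
(j(1, -11) + 34)² = ((-5 - 11) + 34)² = (-16 + 34)² = 18² = 324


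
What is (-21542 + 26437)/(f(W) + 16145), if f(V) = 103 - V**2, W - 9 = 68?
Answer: 4895/10319 ≈ 0.47437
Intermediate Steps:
W = 77 (W = 9 + 68 = 77)
(-21542 + 26437)/(f(W) + 16145) = (-21542 + 26437)/((103 - 1*77**2) + 16145) = 4895/((103 - 1*5929) + 16145) = 4895/((103 - 5929) + 16145) = 4895/(-5826 + 16145) = 4895/10319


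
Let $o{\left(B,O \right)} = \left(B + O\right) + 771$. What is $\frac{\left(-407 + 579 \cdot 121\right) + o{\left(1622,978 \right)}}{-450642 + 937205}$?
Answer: $\frac{73023}{486563} \approx 0.15008$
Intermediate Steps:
$o{\left(B,O \right)} = 771 + B + O$
$\frac{\left(-407 + 579 \cdot 121\right) + o{\left(1622,978 \right)}}{-450642 + 937205} = \frac{\left(-407 + 579 \cdot 121\right) + \left(771 + 1622 + 978\right)}{-450642 + 937205} = \frac{\left(-407 + 70059\right) + 3371}{486563} = \left(69652 + 3371\right) \frac{1}{486563} = 73023 \cdot \frac{1}{486563} = \frac{73023}{486563}$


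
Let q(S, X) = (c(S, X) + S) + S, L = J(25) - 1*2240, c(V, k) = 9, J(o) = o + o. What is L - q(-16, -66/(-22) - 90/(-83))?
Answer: -2167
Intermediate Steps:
J(o) = 2*o
L = -2190 (L = 2*25 - 1*2240 = 50 - 2240 = -2190)
q(S, X) = 9 + 2*S (q(S, X) = (9 + S) + S = 9 + 2*S)
L - q(-16, -66/(-22) - 90/(-83)) = -2190 - (9 + 2*(-16)) = -2190 - (9 - 32) = -2190 - 1*(-23) = -2190 + 23 = -2167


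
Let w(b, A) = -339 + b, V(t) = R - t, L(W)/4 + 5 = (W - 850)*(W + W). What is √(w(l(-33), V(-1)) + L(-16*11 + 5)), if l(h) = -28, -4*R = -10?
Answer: 3*√155149 ≈ 1181.7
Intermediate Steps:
R = 5/2 (R = -¼*(-10) = 5/2 ≈ 2.5000)
L(W) = -20 + 8*W*(-850 + W) (L(W) = -20 + 4*((W - 850)*(W + W)) = -20 + 4*((-850 + W)*(2*W)) = -20 + 4*(2*W*(-850 + W)) = -20 + 8*W*(-850 + W))
V(t) = 5/2 - t
√(w(l(-33), V(-1)) + L(-16*11 + 5)) = √((-339 - 28) + (-20 - 6800*(-16*11 + 5) + 8*(-16*11 + 5)²)) = √(-367 + (-20 - 6800*(-176 + 5) + 8*(-176 + 5)²)) = √(-367 + (-20 - 6800*(-171) + 8*(-171)²)) = √(-367 + (-20 + 1162800 + 8*29241)) = √(-367 + (-20 + 1162800 + 233928)) = √(-367 + 1396708) = √1396341 = 3*√155149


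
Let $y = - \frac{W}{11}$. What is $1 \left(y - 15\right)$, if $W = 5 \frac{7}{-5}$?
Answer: $- \frac{158}{11} \approx -14.364$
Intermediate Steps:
$W = -7$ ($W = 5 \cdot 7 \left(- \frac{1}{5}\right) = 5 \left(- \frac{7}{5}\right) = -7$)
$y = \frac{7}{11}$ ($y = - \frac{-7}{11} = \left(-1\right) \left(- \frac{7}{11}\right) = \frac{7}{11} \approx 0.63636$)
$1 \left(y - 15\right) = 1 \left(\frac{7}{11} - 15\right) = 1 \left(- \frac{158}{11}\right) = - \frac{158}{11}$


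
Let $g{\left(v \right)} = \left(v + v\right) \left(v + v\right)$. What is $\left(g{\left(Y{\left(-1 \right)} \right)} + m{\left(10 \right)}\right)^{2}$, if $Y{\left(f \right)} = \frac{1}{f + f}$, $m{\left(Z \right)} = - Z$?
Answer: $81$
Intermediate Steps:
$Y{\left(f \right)} = \frac{1}{2 f}$
$g{\left(v \right)} = 4 v^{2}$ ($g{\left(v \right)} = 2 v 2 v = 4 v^{2}$)
$\left(g{\left(Y{\left(-1 \right)} \right)} + m{\left(10 \right)}\right)^{2} = \left(4 \left(\frac{1}{2 \left(-1\right)}\right)^{2} - 10\right)^{2} = \left(4 \left(\frac{1}{2} \left(-1\right)\right)^{2} - 10\right)^{2} = \left(4 \left(- \frac{1}{2}\right)^{2} - 10\right)^{2} = \left(4 \cdot \frac{1}{4} - 10\right)^{2} = \left(1 - 10\right)^{2} = \left(-9\right)^{2} = 81$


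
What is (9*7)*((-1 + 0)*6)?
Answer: -378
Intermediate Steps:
(9*7)*((-1 + 0)*6) = 63*(-1*6) = 63*(-6) = -378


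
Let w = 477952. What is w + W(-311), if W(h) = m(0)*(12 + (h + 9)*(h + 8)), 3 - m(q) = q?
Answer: 752506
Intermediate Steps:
m(q) = 3 - q
W(h) = 36 + 3*(8 + h)*(9 + h) (W(h) = (3 - 1*0)*(12 + (h + 9)*(h + 8)) = (3 + 0)*(12 + (9 + h)*(8 + h)) = 3*(12 + (8 + h)*(9 + h)) = 36 + 3*(8 + h)*(9 + h))
w + W(-311) = 477952 + (252 + 3*(-311)**2 + 51*(-311)) = 477952 + (252 + 3*96721 - 15861) = 477952 + (252 + 290163 - 15861) = 477952 + 274554 = 752506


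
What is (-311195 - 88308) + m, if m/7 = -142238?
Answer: -1395169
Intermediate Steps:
m = -995666 (m = 7*(-142238) = -995666)
(-311195 - 88308) + m = (-311195 - 88308) - 995666 = -399503 - 995666 = -1395169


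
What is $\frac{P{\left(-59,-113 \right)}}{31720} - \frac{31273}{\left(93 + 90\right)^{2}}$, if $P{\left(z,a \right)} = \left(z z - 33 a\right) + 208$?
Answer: $- \frac{6094739}{8707140} \approx -0.69997$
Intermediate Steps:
$P{\left(z,a \right)} = 208 + z^{2} - 33 a$ ($P{\left(z,a \right)} = \left(z^{2} - 33 a\right) + 208 = 208 + z^{2} - 33 a$)
$\frac{P{\left(-59,-113 \right)}}{31720} - \frac{31273}{\left(93 + 90\right)^{2}} = \frac{208 + \left(-59\right)^{2} - -3729}{31720} - \frac{31273}{\left(93 + 90\right)^{2}} = \left(208 + 3481 + 3729\right) \frac{1}{31720} - \frac{31273}{183^{2}} = 7418 \cdot \frac{1}{31720} - \frac{31273}{33489} = \frac{3709}{15860} - \frac{31273}{33489} = - \frac{6094739}{8707140}$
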